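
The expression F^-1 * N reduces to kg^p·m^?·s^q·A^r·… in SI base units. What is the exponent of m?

3

F = kg⁻¹·m⁻²·s⁴·A².
So F⁻¹ = kg·m²·s⁻⁴·A⁻².
N = kg·m·s⁻².
Combining: F⁻¹·N = (kg·m²·s⁻⁴·A⁻²) · (kg·m·s⁻²) = kg²·m³·s⁻⁶·A⁻².
The exponent of m is 3.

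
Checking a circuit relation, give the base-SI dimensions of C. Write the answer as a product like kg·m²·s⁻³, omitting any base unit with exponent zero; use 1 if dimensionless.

s·A

C = A·s = s·A (charge = current × time).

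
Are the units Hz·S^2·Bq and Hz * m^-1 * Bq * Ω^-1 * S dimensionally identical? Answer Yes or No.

No

Left side:
  Hz = 1/s = s⁻¹ (frequency is cycles per second).
  S = 1/Ω (conductance is reciprocal resistance),
      = kg⁻¹·m⁻²·s³·A².
  So S² = kg⁻²·m⁻⁴·s⁶·A⁴.
  Bq = 1/s = s⁻¹ (activity is decays per second).
  Combining: Hz·S²·Bq = s⁻¹ · (kg⁻²·m⁻⁴·s⁶·A⁴) · s⁻¹ = kg⁻²·m⁻⁴·s⁴·A⁴.
Right side:
  Hz = s⁻¹.
  Bq = s⁻¹.
  Ω = kg·m²·s⁻³·A⁻².
  So Ω⁻¹ = kg⁻¹·m⁻²·s³·A².
  S = kg⁻¹·m⁻²·s³·A².
  Combining: Hz·m⁻¹·Bq·Ω⁻¹·S = s⁻¹ · m⁻¹ · s⁻¹ · (kg⁻¹·m⁻²·s³·A²) · (kg⁻¹·m⁻²·s³·A²) = kg⁻²·m⁻⁵·s⁴·A⁴.
Left is kg⁻²·m⁻⁴·s⁴·A⁴; right is kg⁻²·m⁻⁵·s⁴·A⁴ — different.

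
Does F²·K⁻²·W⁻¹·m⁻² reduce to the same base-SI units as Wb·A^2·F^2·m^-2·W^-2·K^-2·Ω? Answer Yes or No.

No

Left side:
  F = C/V (capacitance = charge per voltage),
      = A·s/(kg·m²·s⁻³·A⁻¹) (substituting C and V),
      = kg⁻¹·m⁻²·s⁴·A².
  So F² = kg⁻²·m⁻⁴·s⁸·A⁴.
  W = J/s (power = energy per time),
      = kg·m²·s⁻³.
  So W⁻¹ = kg⁻¹·m⁻²·s³.
  Combining: F²·K⁻²·W⁻¹·m⁻² = (kg⁻²·m⁻⁴·s⁸·A⁴) · K⁻² · (kg⁻¹·m⁻²·s³) · m⁻² = kg⁻³·m⁻⁸·s¹¹·A⁴·K⁻².
Right side:
  Wb = kg·m²·s⁻²·A⁻¹.
  F = kg⁻¹·m⁻²·s⁴·A².
  So F² = kg⁻²·m⁻⁴·s⁸·A⁴.
  W = kg·m²·s⁻³.
  So W⁻² = kg⁻²·m⁻⁴·s⁶.
  Ω = kg·m²·s⁻³·A⁻².
  Combining: Wb·A²·F²·m⁻²·W⁻²·K⁻²·Ω = (kg·m²·s⁻²·A⁻¹) · A² · (kg⁻²·m⁻⁴·s⁸·A⁴) · m⁻² · (kg⁻²·m⁻⁴·s⁶) · K⁻² · (kg·m²·s⁻³·A⁻²) = kg⁻²·m⁻⁶·s⁹·A³·K⁻².
Left is kg⁻³·m⁻⁸·s¹¹·A⁴·K⁻²; right is kg⁻²·m⁻⁶·s⁹·A³·K⁻² — different.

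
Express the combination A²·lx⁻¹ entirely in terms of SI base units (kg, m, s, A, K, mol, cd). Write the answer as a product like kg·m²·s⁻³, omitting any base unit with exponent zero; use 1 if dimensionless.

lx = lm/m² (illuminance = luminous flux per area),
    = m⁻²·cd.
So lx⁻¹ = m²·cd⁻¹.
Combining: A²·lx⁻¹ = A² · (m²·cd⁻¹) = m²·A²·cd⁻¹.

m²·A²·cd⁻¹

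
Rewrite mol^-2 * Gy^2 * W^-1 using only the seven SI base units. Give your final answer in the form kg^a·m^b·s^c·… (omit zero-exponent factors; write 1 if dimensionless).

Gy = m²·s⁻².
So Gy² = m⁴·s⁻⁴.
W = kg·m²·s⁻³.
So W⁻¹ = kg⁻¹·m⁻²·s³.
Combining: mol⁻²·Gy²·W⁻¹ = mol⁻² · (m⁴·s⁻⁴) · (kg⁻¹·m⁻²·s³) = kg⁻¹·m²·s⁻¹·mol⁻².

kg⁻¹·m²·s⁻¹·mol⁻²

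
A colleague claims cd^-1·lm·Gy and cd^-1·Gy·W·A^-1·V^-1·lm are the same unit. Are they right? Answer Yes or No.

Left side:
  lm = cd·sr = cd (luminous flux; sr is dimensionless).
  Gy = J/kg (absorbed dose = energy per mass),
      = m²·s⁻².
  Combining: cd⁻¹·lm·Gy = cd⁻¹ · cd · (m²·s⁻²) = m²·s⁻².
Right side:
  Gy = J/kg (absorbed dose = energy per mass),
      = m²·s⁻².
  W = J/s (power = energy per time),
      = kg·m²·s⁻³.
  V = W/A (potential = power per current),
      = kg·m²·s⁻³·A⁻¹.
  So V⁻¹ = kg⁻¹·m⁻²·s³·A.
  lm = cd·sr = cd (luminous flux; sr is dimensionless).
  Combining: cd⁻¹·Gy·W·A⁻¹·V⁻¹·lm = cd⁻¹ · (m²·s⁻²) · (kg·m²·s⁻³) · A⁻¹ · (kg⁻¹·m⁻²·s³·A) · cd = m²·s⁻².
Both reduce to m²·s⁻².

Yes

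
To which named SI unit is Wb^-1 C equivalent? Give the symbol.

Wb = kg·m²·s⁻²·A⁻¹.
So Wb⁻¹ = kg⁻¹·m⁻²·s²·A.
C = s·A.
Combining: Wb⁻¹·C = (kg⁻¹·m⁻²·s²·A) · (s·A) = kg⁻¹·m⁻²·s³·A².
kg⁻¹·m⁻²·s³·A² is the base-SI form of the siemens.

S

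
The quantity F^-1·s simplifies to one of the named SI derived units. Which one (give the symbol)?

Ω

F = C/V (capacitance = charge per voltage),
    = A·s/(kg·m²·s⁻³·A⁻¹) (substituting C and V),
    = kg⁻¹·m⁻²·s⁴·A².
So F⁻¹ = kg·m²·s⁻⁴·A⁻².
Combining: F⁻¹·s = (kg·m²·s⁻⁴·A⁻²) · s = kg·m²·s⁻³·A⁻².
kg·m²·s⁻³·A⁻² is the base-SI form of the ohm.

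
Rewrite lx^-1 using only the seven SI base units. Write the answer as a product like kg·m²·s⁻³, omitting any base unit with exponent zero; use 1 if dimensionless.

m²·cd⁻¹

lx = m⁻²·cd.
So lx⁻¹ = m²·cd⁻¹.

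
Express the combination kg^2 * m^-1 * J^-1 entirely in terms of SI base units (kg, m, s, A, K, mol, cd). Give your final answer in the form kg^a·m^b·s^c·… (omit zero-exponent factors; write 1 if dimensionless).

J = N·m (work = force × distance),
    = kg·m²·s⁻².
So J⁻¹ = kg⁻¹·m⁻²·s².
Combining: kg²·m⁻¹·J⁻¹ = kg² · m⁻¹ · (kg⁻¹·m⁻²·s²) = kg·m⁻³·s².

kg·m⁻³·s²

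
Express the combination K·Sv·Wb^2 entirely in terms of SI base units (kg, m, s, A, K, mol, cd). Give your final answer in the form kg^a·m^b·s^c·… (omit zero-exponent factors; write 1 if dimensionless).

Sv = J/kg (equivalent dose = energy per mass),
    = m²·s⁻².
Wb = V·s (flux: a volt is a weber per second),
    = kg·m²·s⁻²·A⁻¹.
So Wb² = kg²·m⁴·s⁻⁴·A⁻².
Combining: K·Sv·Wb² = K · (m²·s⁻²) · (kg²·m⁴·s⁻⁴·A⁻²) = kg²·m⁶·s⁻⁶·A⁻²·K.

kg²·m⁶·s⁻⁶·A⁻²·K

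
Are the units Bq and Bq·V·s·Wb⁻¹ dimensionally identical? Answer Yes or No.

Yes

Left side:
  Bq = 1/s = s⁻¹ (activity is decays per second).
Right side:
  Bq = s⁻¹.
  V = kg·m²·s⁻³·A⁻¹.
  Wb = kg·m²·s⁻²·A⁻¹.
  So Wb⁻¹ = kg⁻¹·m⁻²·s²·A.
  Combining: Bq·V·s·Wb⁻¹ = s⁻¹ · (kg·m²·s⁻³·A⁻¹) · s · (kg⁻¹·m⁻²·s²·A) = s⁻¹.
Both reduce to s⁻¹.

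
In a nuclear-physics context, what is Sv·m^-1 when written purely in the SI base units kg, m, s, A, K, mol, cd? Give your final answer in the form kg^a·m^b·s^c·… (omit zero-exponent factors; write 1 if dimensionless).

m·s⁻²

Sv = J/kg (equivalent dose = energy per mass),
    = m²·s⁻².
Combining: Sv·m⁻¹ = (m²·s⁻²) · m⁻¹ = m·s⁻².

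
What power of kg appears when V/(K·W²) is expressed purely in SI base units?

-1

W = kg·m²·s⁻³.
So W⁻² = kg⁻²·m⁻⁴·s⁶.
V = kg·m²·s⁻³·A⁻¹.
Combining: K⁻¹·W⁻²·V = K⁻¹ · (kg⁻²·m⁻⁴·s⁶) · (kg·m²·s⁻³·A⁻¹) = kg⁻¹·m⁻²·s³·A⁻¹·K⁻¹.
The exponent of kg is -1.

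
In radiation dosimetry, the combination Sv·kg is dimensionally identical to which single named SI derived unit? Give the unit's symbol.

Sv = J/kg (equivalent dose = energy per mass),
    = m²·s⁻².
Combining: Sv·kg = (m²·s⁻²) · kg = kg·m²·s⁻².
kg·m²·s⁻² is the base-SI form of the joule.

J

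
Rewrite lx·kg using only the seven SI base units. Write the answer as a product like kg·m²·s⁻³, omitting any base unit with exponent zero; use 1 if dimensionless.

kg·m⁻²·cd

lx = lm/m² (illuminance = luminous flux per area),
    = m⁻²·cd.
Combining: lx·kg = (m⁻²·cd) · kg = kg·m⁻²·cd.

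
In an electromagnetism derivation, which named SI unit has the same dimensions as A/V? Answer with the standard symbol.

V = kg·m²·s⁻³·A⁻¹.
So V⁻¹ = kg⁻¹·m⁻²·s³·A.
Combining: V⁻¹·A = (kg⁻¹·m⁻²·s³·A) · A = kg⁻¹·m⁻²·s³·A².
kg⁻¹·m⁻²·s³·A² is the base-SI form of the siemens.

S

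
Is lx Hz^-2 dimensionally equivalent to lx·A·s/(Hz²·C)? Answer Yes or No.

Yes

Left side:
  lx = lm/m² (illuminance = luminous flux per area),
      = m⁻²·cd.
  Hz = 1/s = s⁻¹ (frequency is cycles per second).
  So Hz⁻² = s².
  Combining: lx·Hz⁻² = (m⁻²·cd) · s² = m⁻²·s²·cd.
Right side:
  lx = m⁻²·cd.
  Hz = s⁻¹.
  So Hz⁻² = s².
  C = s·A.
  So C⁻¹ = s⁻¹·A⁻¹.
  Combining: lx·A·s·Hz⁻²·C⁻¹ = (m⁻²·cd) · A · s · s² · (s⁻¹·A⁻¹) = m⁻²·s²·cd.
Both reduce to m⁻²·s²·cd.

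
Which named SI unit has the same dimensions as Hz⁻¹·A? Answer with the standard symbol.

C

Hz = 1/s = s⁻¹ (frequency is cycles per second).
So Hz⁻¹ = s.
Combining: Hz⁻¹·A = s · A = s·A.
s·A is the base-SI form of the coulomb.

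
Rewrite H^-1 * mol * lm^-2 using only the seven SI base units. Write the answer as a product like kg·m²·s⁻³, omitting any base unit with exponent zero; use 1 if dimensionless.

H = Wb/A (inductance = flux per current),
    = kg·m²·s⁻²·A⁻².
So H⁻¹ = kg⁻¹·m⁻²·s²·A².
lm = cd·sr = cd (luminous flux; sr is dimensionless).
So lm⁻² = cd⁻².
Combining: H⁻¹·mol·lm⁻² = (kg⁻¹·m⁻²·s²·A²) · mol · cd⁻² = kg⁻¹·m⁻²·s²·A²·mol·cd⁻².

kg⁻¹·m⁻²·s²·A²·mol·cd⁻²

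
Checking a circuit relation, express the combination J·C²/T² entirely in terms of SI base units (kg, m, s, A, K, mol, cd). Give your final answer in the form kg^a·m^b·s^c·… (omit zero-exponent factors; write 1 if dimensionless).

J = N·m (work = force × distance),
    = kg·m²·s⁻².
T = Wb/m² (flux density = flux per area),
    = kg·s⁻²·A⁻¹.
So T⁻² = kg⁻²·s⁴·A².
C = A·s = s·A (charge = current × time).
So C² = s²·A².
Combining: J·T⁻²·C² = (kg·m²·s⁻²) · (kg⁻²·s⁴·A²) · (s²·A²) = kg⁻¹·m²·s⁴·A⁴.

kg⁻¹·m²·s⁴·A⁴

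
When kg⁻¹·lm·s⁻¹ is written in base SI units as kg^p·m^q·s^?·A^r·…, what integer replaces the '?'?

lm = cd·sr = cd (luminous flux; sr is dimensionless).
Combining: kg⁻¹·lm·s⁻¹ = kg⁻¹ · cd · s⁻¹ = kg⁻¹·s⁻¹·cd.
The exponent of s is -1.

-1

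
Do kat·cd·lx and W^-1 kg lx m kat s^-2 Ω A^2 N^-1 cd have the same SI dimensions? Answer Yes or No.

Left side:
  kat = mol/s = s⁻¹·mol (catalytic activity).
  lx = lm/m² (illuminance = luminous flux per area),
      = m⁻²·cd.
  Combining: kat·cd·lx = (s⁻¹·mol) · cd · (m⁻²·cd) = m⁻²·s⁻¹·mol·cd².
Right side:
  W = J/s (power = energy per time),
      = kg·m²·s⁻³.
  So W⁻¹ = kg⁻¹·m⁻²·s³.
  lx = lm/m² (illuminance = luminous flux per area),
      = m⁻²·cd.
  kat = mol/s = s⁻¹·mol (catalytic activity).
  Ω = V/A (resistance = voltage per current),
      = kg·m²·s⁻³·A⁻².
  N = kg·m/s² = kg·m·s⁻² (force = mass × acceleration).
  So N⁻¹ = kg⁻¹·m⁻¹·s².
  Combining: W⁻¹·kg·lx·m·kat·s⁻²·Ω·A²·N⁻¹·cd = (kg⁻¹·m⁻²·s³) · kg · (m⁻²·cd) · m · (s⁻¹·mol) · s⁻² · (kg·m²·s⁻³·A⁻²) · A² · (kg⁻¹·m⁻¹·s²) · cd = m⁻²·s⁻¹·mol·cd².
Both reduce to m⁻²·s⁻¹·mol·cd².

Yes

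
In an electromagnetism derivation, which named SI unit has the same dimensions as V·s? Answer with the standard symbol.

Wb

V = kg·m²·s⁻³·A⁻¹.
Combining: V·s = (kg·m²·s⁻³·A⁻¹) · s = kg·m²·s⁻²·A⁻¹.
kg·m²·s⁻²·A⁻¹ is the base-SI form of the weber.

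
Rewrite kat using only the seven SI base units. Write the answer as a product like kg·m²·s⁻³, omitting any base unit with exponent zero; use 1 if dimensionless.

kat = s⁻¹·mol.

s⁻¹·mol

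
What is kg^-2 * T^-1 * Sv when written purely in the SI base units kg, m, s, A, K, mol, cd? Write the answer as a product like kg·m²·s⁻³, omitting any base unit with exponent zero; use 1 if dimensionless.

T = kg·s⁻²·A⁻¹.
So T⁻¹ = kg⁻¹·s²·A.
Sv = m²·s⁻².
Combining: kg⁻²·T⁻¹·Sv = kg⁻² · (kg⁻¹·s²·A) · (m²·s⁻²) = kg⁻³·m²·A.

kg⁻³·m²·A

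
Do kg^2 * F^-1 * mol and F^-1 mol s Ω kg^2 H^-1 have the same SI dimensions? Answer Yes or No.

Left side:
  F = kg⁻¹·m⁻²·s⁴·A².
  So F⁻¹ = kg·m²·s⁻⁴·A⁻².
  Combining: kg²·F⁻¹·mol = kg² · (kg·m²·s⁻⁴·A⁻²) · mol = kg³·m²·s⁻⁴·A⁻²·mol.
Right side:
  F = kg⁻¹·m⁻²·s⁴·A².
  So F⁻¹ = kg·m²·s⁻⁴·A⁻².
  Ω = kg·m²·s⁻³·A⁻².
  H = kg·m²·s⁻²·A⁻².
  So H⁻¹ = kg⁻¹·m⁻²·s²·A².
  Combining: F⁻¹·mol·s·Ω·kg²·H⁻¹ = (kg·m²·s⁻⁴·A⁻²) · mol · s · (kg·m²·s⁻³·A⁻²) · kg² · (kg⁻¹·m⁻²·s²·A²) = kg³·m²·s⁻⁴·A⁻²·mol.
Both reduce to kg³·m²·s⁻⁴·A⁻²·mol.

Yes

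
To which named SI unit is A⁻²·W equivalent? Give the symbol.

W = kg·m²·s⁻³.
Combining: A⁻²·W = A⁻² · (kg·m²·s⁻³) = kg·m²·s⁻³·A⁻².
kg·m²·s⁻³·A⁻² is the base-SI form of the ohm.

Ω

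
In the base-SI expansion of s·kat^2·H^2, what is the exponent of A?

-4

kat = s⁻¹·mol.
So kat² = s⁻²·mol².
H = kg·m²·s⁻²·A⁻².
So H² = kg²·m⁴·s⁻⁴·A⁻⁴.
Combining: s·kat²·H² = s · (s⁻²·mol²) · (kg²·m⁴·s⁻⁴·A⁻⁴) = kg²·m⁴·s⁻⁵·A⁻⁴·mol².
The exponent of A is -4.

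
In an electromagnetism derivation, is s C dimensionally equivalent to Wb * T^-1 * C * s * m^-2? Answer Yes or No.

Left side:
  C = s·A.
  Combining: s·C = s · (s·A) = s²·A.
Right side:
  Wb = kg·m²·s⁻²·A⁻¹.
  T = kg·s⁻²·A⁻¹.
  So T⁻¹ = kg⁻¹·s²·A.
  C = s·A.
  Combining: Wb·T⁻¹·C·s·m⁻² = (kg·m²·s⁻²·A⁻¹) · (kg⁻¹·s²·A) · (s·A) · s · m⁻² = s²·A.
Both reduce to s²·A.

Yes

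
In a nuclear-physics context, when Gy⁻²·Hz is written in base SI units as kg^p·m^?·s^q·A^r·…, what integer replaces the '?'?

-4

Gy = J/kg (absorbed dose = energy per mass),
    = m²·s⁻².
So Gy⁻² = m⁻⁴·s⁴.
Hz = 1/s = s⁻¹ (frequency is cycles per second).
Combining: Gy⁻²·Hz = (m⁻⁴·s⁴) · s⁻¹ = m⁻⁴·s³.
The exponent of m is -4.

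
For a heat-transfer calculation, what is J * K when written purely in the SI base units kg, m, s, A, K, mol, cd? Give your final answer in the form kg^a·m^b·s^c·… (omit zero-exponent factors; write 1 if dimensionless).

kg·m²·s⁻²·K

J = N·m (work = force × distance),
    = kg·m²·s⁻².
Combining: J·K = (kg·m²·s⁻²) · K = kg·m²·s⁻²·K.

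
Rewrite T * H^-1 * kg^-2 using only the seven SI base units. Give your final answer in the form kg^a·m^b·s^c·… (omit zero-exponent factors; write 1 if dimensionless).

kg⁻²·m⁻²·A

T = Wb/m² (flux density = flux per area),
    = kg·s⁻²·A⁻¹.
H = Wb/A (inductance = flux per current),
    = kg·m²·s⁻²·A⁻².
So H⁻¹ = kg⁻¹·m⁻²·s²·A².
Combining: T·H⁻¹·kg⁻² = (kg·s⁻²·A⁻¹) · (kg⁻¹·m⁻²·s²·A²) · kg⁻² = kg⁻²·m⁻²·A.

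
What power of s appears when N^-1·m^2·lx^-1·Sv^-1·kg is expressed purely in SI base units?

N = kg·m·s⁻².
So N⁻¹ = kg⁻¹·m⁻¹·s².
lx = m⁻²·cd.
So lx⁻¹ = m²·cd⁻¹.
Sv = m²·s⁻².
So Sv⁻¹ = m⁻²·s².
Combining: N⁻¹·m²·lx⁻¹·Sv⁻¹·kg = (kg⁻¹·m⁻¹·s²) · m² · (m²·cd⁻¹) · (m⁻²·s²) · kg = m·s⁴·cd⁻¹.
The exponent of s is 4.

4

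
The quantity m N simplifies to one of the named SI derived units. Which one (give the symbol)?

J

N = kg·m/s² = kg·m·s⁻² (force = mass × acceleration).
Combining: m·N = m · (kg·m·s⁻²) = kg·m²·s⁻².
kg·m²·s⁻² is the base-SI form of the joule.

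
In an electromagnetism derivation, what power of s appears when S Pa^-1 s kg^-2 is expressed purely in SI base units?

6

S = 1/Ω (conductance is reciprocal resistance),
    = kg⁻¹·m⁻²·s³·A².
Pa = N/m² (pressure = force per area),
    = kg·m⁻¹·s⁻².
So Pa⁻¹ = kg⁻¹·m·s².
Combining: S·Pa⁻¹·s·kg⁻² = (kg⁻¹·m⁻²·s³·A²) · (kg⁻¹·m·s²) · s · kg⁻² = kg⁻⁴·m⁻¹·s⁶·A².
The exponent of s is 6.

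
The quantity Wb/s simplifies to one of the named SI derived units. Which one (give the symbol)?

V

Wb = kg·m²·s⁻²·A⁻¹.
Combining: s⁻¹·Wb = s⁻¹ · (kg·m²·s⁻²·A⁻¹) = kg·m²·s⁻³·A⁻¹.
kg·m²·s⁻³·A⁻¹ is the base-SI form of the volt.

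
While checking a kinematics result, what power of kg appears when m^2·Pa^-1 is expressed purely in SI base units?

Pa = N/m² (pressure = force per area),
    = kg·m⁻¹·s⁻².
So Pa⁻¹ = kg⁻¹·m·s².
Combining: m²·Pa⁻¹ = m² · (kg⁻¹·m·s²) = kg⁻¹·m³·s².
The exponent of kg is -1.

-1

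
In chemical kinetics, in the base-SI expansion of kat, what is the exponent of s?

-1

kat = s⁻¹·mol.
The exponent of s is -1.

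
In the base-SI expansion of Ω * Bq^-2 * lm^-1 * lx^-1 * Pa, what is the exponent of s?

-3

Ω = V/A (resistance = voltage per current),
    = kg·m²·s⁻³·A⁻².
Bq = 1/s = s⁻¹ (activity is decays per second).
So Bq⁻² = s².
lm = cd·sr = cd (luminous flux; sr is dimensionless).
So lm⁻¹ = cd⁻¹.
lx = lm/m² (illuminance = luminous flux per area),
    = m⁻²·cd.
So lx⁻¹ = m²·cd⁻¹.
Pa = N/m² (pressure = force per area),
    = kg·m⁻¹·s⁻².
Combining: Ω·Bq⁻²·lm⁻¹·lx⁻¹·Pa = (kg·m²·s⁻³·A⁻²) · s² · cd⁻¹ · (m²·cd⁻¹) · (kg·m⁻¹·s⁻²) = kg²·m³·s⁻³·A⁻²·cd⁻².
The exponent of s is -3.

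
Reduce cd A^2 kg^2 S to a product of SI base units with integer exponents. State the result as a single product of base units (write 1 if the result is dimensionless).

kg·m⁻²·s³·A⁴·cd

S = 1/Ω (conductance is reciprocal resistance),
    = kg⁻¹·m⁻²·s³·A².
Combining: cd·A²·kg²·S = cd · A² · kg² · (kg⁻¹·m⁻²·s³·A²) = kg·m⁻²·s³·A⁴·cd.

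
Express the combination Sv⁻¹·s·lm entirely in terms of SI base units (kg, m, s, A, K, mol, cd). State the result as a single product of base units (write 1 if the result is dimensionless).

Sv = J/kg (equivalent dose = energy per mass),
    = m²·s⁻².
So Sv⁻¹ = m⁻²·s².
lm = cd·sr = cd (luminous flux; sr is dimensionless).
Combining: Sv⁻¹·s·lm = (m⁻²·s²) · s · cd = m⁻²·s³·cd.

m⁻²·s³·cd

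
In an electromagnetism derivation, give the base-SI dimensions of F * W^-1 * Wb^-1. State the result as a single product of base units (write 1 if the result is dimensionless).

kg⁻³·m⁻⁶·s⁹·A³

F = C/V (capacitance = charge per voltage),
    = A·s/(kg·m²·s⁻³·A⁻¹) (substituting C and V),
    = kg⁻¹·m⁻²·s⁴·A².
W = J/s (power = energy per time),
    = kg·m²·s⁻³.
So W⁻¹ = kg⁻¹·m⁻²·s³.
Wb = V·s (flux: a volt is a weber per second),
    = kg·m²·s⁻²·A⁻¹.
So Wb⁻¹ = kg⁻¹·m⁻²·s²·A.
Combining: F·W⁻¹·Wb⁻¹ = (kg⁻¹·m⁻²·s⁴·A²) · (kg⁻¹·m⁻²·s³) · (kg⁻¹·m⁻²·s²·A) = kg⁻³·m⁻⁶·s⁹·A³.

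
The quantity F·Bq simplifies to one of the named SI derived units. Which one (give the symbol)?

S

F = kg⁻¹·m⁻²·s⁴·A².
Bq = s⁻¹.
Combining: F·Bq = (kg⁻¹·m⁻²·s⁴·A²) · s⁻¹ = kg⁻¹·m⁻²·s³·A².
kg⁻¹·m⁻²·s³·A² is the base-SI form of the siemens.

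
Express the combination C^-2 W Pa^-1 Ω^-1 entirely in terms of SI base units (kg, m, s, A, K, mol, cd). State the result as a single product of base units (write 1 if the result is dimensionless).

kg⁻¹·m

C = s·A.
So C⁻² = s⁻²·A⁻².
W = kg·m²·s⁻³.
Pa = kg·m⁻¹·s⁻².
So Pa⁻¹ = kg⁻¹·m·s².
Ω = kg·m²·s⁻³·A⁻².
So Ω⁻¹ = kg⁻¹·m⁻²·s³·A².
Combining: C⁻²·W·Pa⁻¹·Ω⁻¹ = (s⁻²·A⁻²) · (kg·m²·s⁻³) · (kg⁻¹·m·s²) · (kg⁻¹·m⁻²·s³·A²) = kg⁻¹·m.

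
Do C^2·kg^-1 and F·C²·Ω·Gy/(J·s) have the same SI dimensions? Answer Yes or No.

Yes

Left side:
  C = A·s = s·A (charge = current × time).
  So C² = s²·A².
  Combining: C²·kg⁻¹ = (s²·A²) · kg⁻¹ = kg⁻¹·s²·A².
Right side:
  F = kg⁻¹·m⁻²·s⁴·A².
  J = kg·m²·s⁻².
  So J⁻¹ = kg⁻¹·m⁻²·s².
  C = s·A.
  So C² = s²·A².
  Ω = kg·m²·s⁻³·A⁻².
  Gy = m²·s⁻².
  Combining: F·J⁻¹·s⁻¹·C²·Ω·Gy = (kg⁻¹·m⁻²·s⁴·A²) · (kg⁻¹·m⁻²·s²) · s⁻¹ · (s²·A²) · (kg·m²·s⁻³·A⁻²) · (m²·s⁻²) = kg⁻¹·s²·A².
Both reduce to kg⁻¹·s²·A².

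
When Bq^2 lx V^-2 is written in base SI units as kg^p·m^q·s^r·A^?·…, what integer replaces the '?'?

2

Bq = s⁻¹.
So Bq² = s⁻².
lx = m⁻²·cd.
V = kg·m²·s⁻³·A⁻¹.
So V⁻² = kg⁻²·m⁻⁴·s⁶·A².
Combining: Bq²·lx·V⁻² = s⁻² · (m⁻²·cd) · (kg⁻²·m⁻⁴·s⁶·A²) = kg⁻²·m⁻⁶·s⁴·A²·cd.
The exponent of A is 2.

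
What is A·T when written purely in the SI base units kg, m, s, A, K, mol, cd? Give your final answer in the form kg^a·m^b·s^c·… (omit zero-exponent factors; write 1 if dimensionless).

T = kg·s⁻²·A⁻¹.
Combining: A·T = A · (kg·s⁻²·A⁻¹) = kg·s⁻².

kg·s⁻²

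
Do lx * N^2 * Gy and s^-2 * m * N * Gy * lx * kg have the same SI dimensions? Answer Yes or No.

Left side:
  lx = m⁻²·cd.
  N = kg·m·s⁻².
  So N² = kg²·m²·s⁻⁴.
  Gy = m²·s⁻².
  Combining: lx·N²·Gy = (m⁻²·cd) · (kg²·m²·s⁻⁴) · (m²·s⁻²) = kg²·m²·s⁻⁶·cd.
Right side:
  N = kg·m·s⁻².
  Gy = m²·s⁻².
  lx = m⁻²·cd.
  Combining: s⁻²·m·N·Gy·lx·kg = s⁻² · m · (kg·m·s⁻²) · (m²·s⁻²) · (m⁻²·cd) · kg = kg²·m²·s⁻⁶·cd.
Both reduce to kg²·m²·s⁻⁶·cd.

Yes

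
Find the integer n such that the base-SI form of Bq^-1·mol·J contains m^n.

Bq = 1/s = s⁻¹ (activity is decays per second).
So Bq⁻¹ = s.
J = N·m (work = force × distance),
    = kg·m²·s⁻².
Combining: Bq⁻¹·mol·J = s · mol · (kg·m²·s⁻²) = kg·m²·s⁻¹·mol.
The exponent of m is 2.

2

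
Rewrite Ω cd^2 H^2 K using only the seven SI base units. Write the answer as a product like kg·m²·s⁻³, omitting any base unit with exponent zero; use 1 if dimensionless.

Ω = kg·m²·s⁻³·A⁻².
H = kg·m²·s⁻²·A⁻².
So H² = kg²·m⁴·s⁻⁴·A⁻⁴.
Combining: Ω·cd²·H²·K = (kg·m²·s⁻³·A⁻²) · cd² · (kg²·m⁴·s⁻⁴·A⁻⁴) · K = kg³·m⁶·s⁻⁷·A⁻⁶·K·cd².

kg³·m⁶·s⁻⁷·A⁻⁶·K·cd²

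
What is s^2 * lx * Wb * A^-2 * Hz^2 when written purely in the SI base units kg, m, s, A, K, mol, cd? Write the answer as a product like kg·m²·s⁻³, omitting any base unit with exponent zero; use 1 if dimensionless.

lx = m⁻²·cd.
Wb = kg·m²·s⁻²·A⁻¹.
Hz = s⁻¹.
So Hz² = s⁻².
Combining: s²·lx·Wb·A⁻²·Hz² = s² · (m⁻²·cd) · (kg·m²·s⁻²·A⁻¹) · A⁻² · s⁻² = kg·s⁻²·A⁻³·cd.

kg·s⁻²·A⁻³·cd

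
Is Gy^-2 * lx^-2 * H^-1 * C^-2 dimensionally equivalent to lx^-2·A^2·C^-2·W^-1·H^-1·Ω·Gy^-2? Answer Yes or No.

Left side:
  Gy = J/kg (absorbed dose = energy per mass),
      = m²·s⁻².
  So Gy⁻² = m⁻⁴·s⁴.
  lx = lm/m² (illuminance = luminous flux per area),
      = m⁻²·cd.
  So lx⁻² = m⁴·cd⁻².
  H = Wb/A (inductance = flux per current),
      = kg·m²·s⁻²·A⁻².
  So H⁻¹ = kg⁻¹·m⁻²·s²·A².
  C = A·s = s·A (charge = current × time).
  So C⁻² = s⁻²·A⁻².
  Combining: Gy⁻²·lx⁻²·H⁻¹·C⁻² = (m⁻⁴·s⁴) · (m⁴·cd⁻²) · (kg⁻¹·m⁻²·s²·A²) · (s⁻²·A⁻²) = kg⁻¹·m⁻²·s⁴·cd⁻².
Right side:
  lx = m⁻²·cd.
  So lx⁻² = m⁴·cd⁻².
  C = s·A.
  So C⁻² = s⁻²·A⁻².
  W = kg·m²·s⁻³.
  So W⁻¹ = kg⁻¹·m⁻²·s³.
  H = kg·m²·s⁻²·A⁻².
  So H⁻¹ = kg⁻¹·m⁻²·s²·A².
  Ω = kg·m²·s⁻³·A⁻².
  Gy = m²·s⁻².
  So Gy⁻² = m⁻⁴·s⁴.
  Combining: lx⁻²·A²·C⁻²·W⁻¹·H⁻¹·Ω·Gy⁻² = (m⁴·cd⁻²) · A² · (s⁻²·A⁻²) · (kg⁻¹·m⁻²·s³) · (kg⁻¹·m⁻²·s²·A²) · (kg·m²·s⁻³·A⁻²) · (m⁻⁴·s⁴) = kg⁻¹·m⁻²·s⁴·cd⁻².
Both reduce to kg⁻¹·m⁻²·s⁴·cd⁻².

Yes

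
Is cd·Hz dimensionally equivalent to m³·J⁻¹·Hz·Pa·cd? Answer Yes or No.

Yes

Left side:
  Hz = 1/s = s⁻¹ (frequency is cycles per second).
  Combining: cd·Hz = cd · s⁻¹ = s⁻¹·cd.
Right side:
  J = N·m (work = force × distance),
      = kg·m²·s⁻².
  So J⁻¹ = kg⁻¹·m⁻²·s².
  Hz = 1/s = s⁻¹ (frequency is cycles per second).
  Pa = N/m² (pressure = force per area),
      = kg·m⁻¹·s⁻².
  Combining: m³·J⁻¹·Hz·Pa·cd = m³ · (kg⁻¹·m⁻²·s²) · s⁻¹ · (kg·m⁻¹·s⁻²) · cd = s⁻¹·cd.
Both reduce to s⁻¹·cd.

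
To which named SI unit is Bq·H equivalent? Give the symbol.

Bq = 1/s = s⁻¹ (activity is decays per second).
H = Wb/A (inductance = flux per current),
    = kg·m²·s⁻²·A⁻².
Combining: Bq·H = s⁻¹ · (kg·m²·s⁻²·A⁻²) = kg·m²·s⁻³·A⁻².
kg·m²·s⁻³·A⁻² is the base-SI form of the ohm.

Ω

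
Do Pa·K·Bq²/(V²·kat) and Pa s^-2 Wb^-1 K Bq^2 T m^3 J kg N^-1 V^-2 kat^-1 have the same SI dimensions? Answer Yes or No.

No

Left side:
  Pa = N/m² (pressure = force per area),
      = kg·m⁻¹·s⁻².
  Bq = 1/s = s⁻¹ (activity is decays per second).
  So Bq² = s⁻².
  V = W/A (potential = power per current),
      = kg·m²·s⁻³·A⁻¹.
  So V⁻² = kg⁻²·m⁻⁴·s⁶·A².
  kat = mol/s = s⁻¹·mol (catalytic activity).
  So kat⁻¹ = s·mol⁻¹.
  Combining: Pa·K·Bq²·V⁻²·kat⁻¹ = (kg·m⁻¹·s⁻²) · K · s⁻² · (kg⁻²·m⁻⁴·s⁶·A²) · (s·mol⁻¹) = kg⁻¹·m⁻⁵·s³·A²·K·mol⁻¹.
Right side:
  Pa = N/m² (pressure = force per area),
      = kg·m⁻¹·s⁻².
  Wb = V·s (flux: a volt is a weber per second),
      = kg·m²·s⁻²·A⁻¹.
  So Wb⁻¹ = kg⁻¹·m⁻²·s²·A.
  Bq = 1/s = s⁻¹ (activity is decays per second).
  So Bq² = s⁻².
  T = Wb/m² (flux density = flux per area),
      = kg·s⁻²·A⁻¹.
  J = N·m (work = force × distance),
      = kg·m²·s⁻².
  N = kg·m/s² = kg·m·s⁻² (force = mass × acceleration).
  So N⁻¹ = kg⁻¹·m⁻¹·s².
  V = W/A (potential = power per current),
      = kg·m²·s⁻³·A⁻¹.
  So V⁻² = kg⁻²·m⁻⁴·s⁶·A².
  kat = mol/s = s⁻¹·mol (catalytic activity).
  So kat⁻¹ = s·mol⁻¹.
  Combining: Pa·s⁻²·Wb⁻¹·K·Bq²·T·m³·J·kg·N⁻¹·V⁻²·kat⁻¹ = (kg·m⁻¹·s⁻²) · s⁻² · (kg⁻¹·m⁻²·s²·A) · K · s⁻² · (kg·s⁻²·A⁻¹) · m³ · (kg·m²·s⁻²) · kg · (kg⁻¹·m⁻¹·s²) · (kg⁻²·m⁻⁴·s⁶·A²) · (s·mol⁻¹) = m⁻³·s·A²·K·mol⁻¹.
Left is kg⁻¹·m⁻⁵·s³·A²·K·mol⁻¹; right is m⁻³·s·A²·K·mol⁻¹ — different.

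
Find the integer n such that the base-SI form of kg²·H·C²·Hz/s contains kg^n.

H = kg·m²·s⁻²·A⁻².
C = s·A.
So C² = s²·A².
Hz = s⁻¹.
Combining: kg²·s⁻¹·H·C²·Hz = kg² · s⁻¹ · (kg·m²·s⁻²·A⁻²) · (s²·A²) · s⁻¹ = kg³·m²·s⁻².
The exponent of kg is 3.

3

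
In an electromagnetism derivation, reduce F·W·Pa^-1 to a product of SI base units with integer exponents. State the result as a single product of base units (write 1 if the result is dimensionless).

kg⁻¹·m·s³·A²

F = kg⁻¹·m⁻²·s⁴·A².
W = kg·m²·s⁻³.
Pa = kg·m⁻¹·s⁻².
So Pa⁻¹ = kg⁻¹·m·s².
Combining: F·W·Pa⁻¹ = (kg⁻¹·m⁻²·s⁴·A²) · (kg·m²·s⁻³) · (kg⁻¹·m·s²) = kg⁻¹·m·s³·A².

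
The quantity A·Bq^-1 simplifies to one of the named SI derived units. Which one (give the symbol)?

Bq = 1/s = s⁻¹ (activity is decays per second).
So Bq⁻¹ = s.
Combining: A·Bq⁻¹ = A · s = s·A.
s·A is the base-SI form of the coulomb.

C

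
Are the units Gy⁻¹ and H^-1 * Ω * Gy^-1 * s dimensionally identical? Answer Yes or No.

Left side:
  Gy = J/kg (absorbed dose = energy per mass),
      = m²·s⁻².
  So Gy⁻¹ = m⁻²·s².
Right side:
  H = Wb/A (inductance = flux per current),
      = kg·m²·s⁻²·A⁻².
  So H⁻¹ = kg⁻¹·m⁻²·s²·A².
  Ω = V/A (resistance = voltage per current),
      = kg·m²·s⁻³·A⁻².
  Gy = J/kg (absorbed dose = energy per mass),
      = m²·s⁻².
  So Gy⁻¹ = m⁻²·s².
  Combining: H⁻¹·Ω·Gy⁻¹·s = (kg⁻¹·m⁻²·s²·A²) · (kg·m²·s⁻³·A⁻²) · (m⁻²·s²) · s = m⁻²·s².
Both reduce to m⁻²·s².

Yes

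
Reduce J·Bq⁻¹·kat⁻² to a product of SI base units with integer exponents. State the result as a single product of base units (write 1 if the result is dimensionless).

kg·m²·s·mol⁻²

J = N·m (work = force × distance),
    = kg·m²·s⁻².
Bq = 1/s = s⁻¹ (activity is decays per second).
So Bq⁻¹ = s.
kat = mol/s = s⁻¹·mol (catalytic activity).
So kat⁻² = s²·mol⁻².
Combining: J·Bq⁻¹·kat⁻² = (kg·m²·s⁻²) · s · (s²·mol⁻²) = kg·m²·s·mol⁻².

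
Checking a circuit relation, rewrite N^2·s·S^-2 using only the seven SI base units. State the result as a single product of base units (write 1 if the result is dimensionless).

kg⁴·m⁶·s⁻⁹·A⁻⁴

N = kg·m/s² = kg·m·s⁻² (force = mass × acceleration).
So N² = kg²·m²·s⁻⁴.
S = 1/Ω (conductance is reciprocal resistance),
    = kg⁻¹·m⁻²·s³·A².
So S⁻² = kg²·m⁴·s⁻⁶·A⁻⁴.
Combining: N²·s·S⁻² = (kg²·m²·s⁻⁴) · s · (kg²·m⁴·s⁻⁶·A⁻⁴) = kg⁴·m⁶·s⁻⁹·A⁻⁴.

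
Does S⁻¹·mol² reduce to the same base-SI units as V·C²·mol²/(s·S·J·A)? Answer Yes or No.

Yes

Left side:
  S = 1/Ω (conductance is reciprocal resistance),
      = kg⁻¹·m⁻²·s³·A².
  So S⁻¹ = kg·m²·s⁻³·A⁻².
  Combining: S⁻¹·mol² = (kg·m²·s⁻³·A⁻²) · mol² = kg·m²·s⁻³·A⁻²·mol².
Right side:
  V = kg·m²·s⁻³·A⁻¹.
  S = kg⁻¹·m⁻²·s³·A².
  So S⁻¹ = kg·m²·s⁻³·A⁻².
  C = s·A.
  So C² = s²·A².
  J = kg·m²·s⁻².
  So J⁻¹ = kg⁻¹·m⁻²·s².
  Combining: s⁻¹·V·S⁻¹·C²·mol²·J⁻¹·A⁻¹ = s⁻¹ · (kg·m²·s⁻³·A⁻¹) · (kg·m²·s⁻³·A⁻²) · (s²·A²) · mol² · (kg⁻¹·m⁻²·s²) · A⁻¹ = kg·m²·s⁻³·A⁻²·mol².
Both reduce to kg·m²·s⁻³·A⁻²·mol².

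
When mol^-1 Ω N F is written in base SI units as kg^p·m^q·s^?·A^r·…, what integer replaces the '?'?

Ω = V/A (resistance = voltage per current),
    = kg·m²·s⁻³·A⁻².
N = kg·m/s² = kg·m·s⁻² (force = mass × acceleration).
F = C/V (capacitance = charge per voltage),
    = A·s/(kg·m²·s⁻³·A⁻¹) (substituting C and V),
    = kg⁻¹·m⁻²·s⁴·A².
Combining: mol⁻¹·Ω·N·F = mol⁻¹ · (kg·m²·s⁻³·A⁻²) · (kg·m·s⁻²) · (kg⁻¹·m⁻²·s⁴·A²) = kg·m·s⁻¹·mol⁻¹.
The exponent of s is -1.

-1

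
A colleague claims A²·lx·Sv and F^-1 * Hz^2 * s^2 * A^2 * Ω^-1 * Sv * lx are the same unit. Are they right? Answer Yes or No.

No

Left side:
  lx = lm/m² (illuminance = luminous flux per area),
      = m⁻²·cd.
  Sv = J/kg (equivalent dose = energy per mass),
      = m²·s⁻².
  Combining: A²·lx·Sv = A² · (m⁻²·cd) · (m²·s⁻²) = s⁻²·A²·cd.
Right side:
  F = C/V (capacitance = charge per voltage),
      = A·s/(kg·m²·s⁻³·A⁻¹) (substituting C and V),
      = kg⁻¹·m⁻²·s⁴·A².
  So F⁻¹ = kg·m²·s⁻⁴·A⁻².
  Hz = 1/s = s⁻¹ (frequency is cycles per second).
  So Hz² = s⁻².
  Ω = V/A (resistance = voltage per current),
      = kg·m²·s⁻³·A⁻².
  So Ω⁻¹ = kg⁻¹·m⁻²·s³·A².
  Sv = J/kg (equivalent dose = energy per mass),
      = m²·s⁻².
  lx = lm/m² (illuminance = luminous flux per area),
      = m⁻²·cd.
  Combining: F⁻¹·Hz²·s²·A²·Ω⁻¹·Sv·lx = (kg·m²·s⁻⁴·A⁻²) · s⁻² · s² · A² · (kg⁻¹·m⁻²·s³·A²) · (m²·s⁻²) · (m⁻²·cd) = s⁻³·A²·cd.
Left is s⁻²·A²·cd; right is s⁻³·A²·cd — different.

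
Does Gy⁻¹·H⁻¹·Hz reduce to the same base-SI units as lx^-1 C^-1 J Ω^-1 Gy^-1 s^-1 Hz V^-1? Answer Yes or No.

Left side:
  Gy = J/kg (absorbed dose = energy per mass),
      = m²·s⁻².
  So Gy⁻¹ = m⁻²·s².
  H = Wb/A (inductance = flux per current),
      = kg·m²·s⁻²·A⁻².
  So H⁻¹ = kg⁻¹·m⁻²·s²·A².
  Hz = 1/s = s⁻¹ (frequency is cycles per second).
  Combining: Gy⁻¹·H⁻¹·Hz = (m⁻²·s²) · (kg⁻¹·m⁻²·s²·A²) · s⁻¹ = kg⁻¹·m⁻⁴·s³·A².
Right side:
  lx = lm/m² (illuminance = luminous flux per area),
      = m⁻²·cd.
  So lx⁻¹ = m²·cd⁻¹.
  C = A·s = s·A (charge = current × time).
  So C⁻¹ = s⁻¹·A⁻¹.
  J = N·m (work = force × distance),
      = kg·m²·s⁻².
  Ω = V/A (resistance = voltage per current),
      = kg·m²·s⁻³·A⁻².
  So Ω⁻¹ = kg⁻¹·m⁻²·s³·A².
  Gy = J/kg (absorbed dose = energy per mass),
      = m²·s⁻².
  So Gy⁻¹ = m⁻²·s².
  Hz = 1/s = s⁻¹ (frequency is cycles per second).
  V = W/A (potential = power per current),
      = kg·m²·s⁻³·A⁻¹.
  So V⁻¹ = kg⁻¹·m⁻²·s³·A.
  Combining: lx⁻¹·C⁻¹·J·Ω⁻¹·Gy⁻¹·s⁻¹·Hz·V⁻¹ = (m²·cd⁻¹) · (s⁻¹·A⁻¹) · (kg·m²·s⁻²) · (kg⁻¹·m⁻²·s³·A²) · (m⁻²·s²) · s⁻¹ · s⁻¹ · (kg⁻¹·m⁻²·s³·A) = kg⁻¹·m⁻²·s³·A²·cd⁻¹.
Left is kg⁻¹·m⁻⁴·s³·A²; right is kg⁻¹·m⁻²·s³·A²·cd⁻¹ — different.

No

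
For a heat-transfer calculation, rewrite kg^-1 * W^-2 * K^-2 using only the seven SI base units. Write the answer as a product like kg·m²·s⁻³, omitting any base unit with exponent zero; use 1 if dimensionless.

kg⁻³·m⁻⁴·s⁶·K⁻²

W = J/s (power = energy per time),
    = kg·m²·s⁻³.
So W⁻² = kg⁻²·m⁻⁴·s⁶.
Combining: kg⁻¹·W⁻²·K⁻² = kg⁻¹ · (kg⁻²·m⁻⁴·s⁶) · K⁻² = kg⁻³·m⁻⁴·s⁶·K⁻².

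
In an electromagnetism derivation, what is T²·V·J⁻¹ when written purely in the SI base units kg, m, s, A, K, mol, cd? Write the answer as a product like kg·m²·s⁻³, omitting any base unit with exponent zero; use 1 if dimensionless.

kg²·s⁻⁵·A⁻³

T = kg·s⁻²·A⁻¹.
So T² = kg²·s⁻⁴·A⁻².
V = kg·m²·s⁻³·A⁻¹.
J = kg·m²·s⁻².
So J⁻¹ = kg⁻¹·m⁻²·s².
Combining: T²·V·J⁻¹ = (kg²·s⁻⁴·A⁻²) · (kg·m²·s⁻³·A⁻¹) · (kg⁻¹·m⁻²·s²) = kg²·s⁻⁵·A⁻³.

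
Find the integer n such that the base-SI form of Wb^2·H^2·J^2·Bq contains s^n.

-13

Wb = kg·m²·s⁻²·A⁻¹.
So Wb² = kg²·m⁴·s⁻⁴·A⁻².
H = kg·m²·s⁻²·A⁻².
So H² = kg²·m⁴·s⁻⁴·A⁻⁴.
J = kg·m²·s⁻².
So J² = kg²·m⁴·s⁻⁴.
Bq = s⁻¹.
Combining: Wb²·H²·J²·Bq = (kg²·m⁴·s⁻⁴·A⁻²) · (kg²·m⁴·s⁻⁴·A⁻⁴) · (kg²·m⁴·s⁻⁴) · s⁻¹ = kg⁶·m¹²·s⁻¹³·A⁻⁶.
The exponent of s is -13.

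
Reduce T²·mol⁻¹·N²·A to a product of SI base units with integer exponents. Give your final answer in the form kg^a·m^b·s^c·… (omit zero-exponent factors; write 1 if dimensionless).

kg⁴·m²·s⁻⁸·A⁻¹·mol⁻¹

T = kg·s⁻²·A⁻¹.
So T² = kg²·s⁻⁴·A⁻².
N = kg·m·s⁻².
So N² = kg²·m²·s⁻⁴.
Combining: T²·mol⁻¹·N²·A = (kg²·s⁻⁴·A⁻²) · mol⁻¹ · (kg²·m²·s⁻⁴) · A = kg⁴·m²·s⁻⁸·A⁻¹·mol⁻¹.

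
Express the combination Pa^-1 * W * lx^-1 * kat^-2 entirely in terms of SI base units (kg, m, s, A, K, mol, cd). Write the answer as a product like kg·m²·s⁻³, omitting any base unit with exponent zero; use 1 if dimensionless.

m⁵·s·mol⁻²·cd⁻¹

Pa = N/m² (pressure = force per area),
    = kg·m⁻¹·s⁻².
So Pa⁻¹ = kg⁻¹·m·s².
W = J/s (power = energy per time),
    = kg·m²·s⁻³.
lx = lm/m² (illuminance = luminous flux per area),
    = m⁻²·cd.
So lx⁻¹ = m²·cd⁻¹.
kat = mol/s = s⁻¹·mol (catalytic activity).
So kat⁻² = s²·mol⁻².
Combining: Pa⁻¹·W·lx⁻¹·kat⁻² = (kg⁻¹·m·s²) · (kg·m²·s⁻³) · (m²·cd⁻¹) · (s²·mol⁻²) = m⁵·s·mol⁻²·cd⁻¹.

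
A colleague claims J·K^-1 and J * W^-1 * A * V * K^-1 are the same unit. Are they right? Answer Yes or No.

Yes

Left side:
  J = kg·m²·s⁻².
  Combining: J·K⁻¹ = (kg·m²·s⁻²) · K⁻¹ = kg·m²·s⁻²·K⁻¹.
Right side:
  J = kg·m²·s⁻².
  W = kg·m²·s⁻³.
  So W⁻¹ = kg⁻¹·m⁻²·s³.
  V = kg·m²·s⁻³·A⁻¹.
  Combining: J·W⁻¹·A·V·K⁻¹ = (kg·m²·s⁻²) · (kg⁻¹·m⁻²·s³) · A · (kg·m²·s⁻³·A⁻¹) · K⁻¹ = kg·m²·s⁻²·K⁻¹.
Both reduce to kg·m²·s⁻²·K⁻¹.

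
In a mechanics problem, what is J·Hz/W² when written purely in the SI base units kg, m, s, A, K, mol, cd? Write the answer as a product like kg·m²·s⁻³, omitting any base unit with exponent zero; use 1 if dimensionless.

J = N·m (work = force × distance),
    = kg·m²·s⁻².
Hz = 1/s = s⁻¹ (frequency is cycles per second).
W = J/s (power = energy per time),
    = kg·m²·s⁻³.
So W⁻² = kg⁻²·m⁻⁴·s⁶.
Combining: J·Hz·W⁻² = (kg·m²·s⁻²) · s⁻¹ · (kg⁻²·m⁻⁴·s⁶) = kg⁻¹·m⁻²·s³.

kg⁻¹·m⁻²·s³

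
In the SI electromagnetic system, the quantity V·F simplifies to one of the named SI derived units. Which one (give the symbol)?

C

V = W/A (potential = power per current),
    = kg·m²·s⁻³·A⁻¹.
F = C/V (capacitance = charge per voltage),
    = A·s/(kg·m²·s⁻³·A⁻¹) (substituting C and V),
    = kg⁻¹·m⁻²·s⁴·A².
Combining: V·F = (kg·m²·s⁻³·A⁻¹) · (kg⁻¹·m⁻²·s⁴·A²) = s·A.
s·A is the base-SI form of the coulomb.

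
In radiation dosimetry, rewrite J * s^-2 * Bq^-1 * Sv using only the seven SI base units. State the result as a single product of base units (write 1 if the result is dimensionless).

kg·m⁴·s⁻⁵

J = N·m (work = force × distance),
    = kg·m²·s⁻².
Bq = 1/s = s⁻¹ (activity is decays per second).
So Bq⁻¹ = s.
Sv = J/kg (equivalent dose = energy per mass),
    = m²·s⁻².
Combining: J·s⁻²·Bq⁻¹·Sv = (kg·m²·s⁻²) · s⁻² · s · (m²·s⁻²) = kg·m⁴·s⁻⁵.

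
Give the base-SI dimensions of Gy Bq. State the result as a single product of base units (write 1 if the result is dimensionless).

Gy = m²·s⁻².
Bq = s⁻¹.
Combining: Gy·Bq = (m²·s⁻²) · s⁻¹ = m²·s⁻³.

m²·s⁻³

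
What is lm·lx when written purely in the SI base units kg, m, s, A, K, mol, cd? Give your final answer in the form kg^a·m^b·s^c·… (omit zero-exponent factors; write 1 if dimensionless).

m⁻²·cd²

lm = cd·sr = cd (luminous flux; sr is dimensionless).
lx = lm/m² (illuminance = luminous flux per area),
    = m⁻²·cd.
Combining: lm·lx = cd · (m⁻²·cd) = m⁻²·cd².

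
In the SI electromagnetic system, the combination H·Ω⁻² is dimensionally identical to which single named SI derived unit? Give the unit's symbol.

F

H = kg·m²·s⁻²·A⁻².
Ω = kg·m²·s⁻³·A⁻².
So Ω⁻² = kg⁻²·m⁻⁴·s⁶·A⁴.
Combining: H·Ω⁻² = (kg·m²·s⁻²·A⁻²) · (kg⁻²·m⁻⁴·s⁶·A⁴) = kg⁻¹·m⁻²·s⁴·A².
kg⁻¹·m⁻²·s⁴·A² is the base-SI form of the farad.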